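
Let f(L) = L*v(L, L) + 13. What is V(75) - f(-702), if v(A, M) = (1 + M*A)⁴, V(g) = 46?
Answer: 41403545662435161005238783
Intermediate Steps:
v(A, M) = (1 + A*M)⁴
f(L) = 13 + L*(1 + L²)⁴ (f(L) = L*(1 + L*L)⁴ + 13 = L*(1 + L²)⁴ + 13 = 13 + L*(1 + L²)⁴)
V(75) - f(-702) = 46 - (13 - 702*(1 + (-702)²)⁴) = 46 - (13 - 702*(1 + 492804)⁴) = 46 - (13 - 702*492805⁴) = 46 - (13 - 702*58979409775548662400625) = 46 - (13 - 41403545662435161005238750) = 46 - 1*(-41403545662435161005238737) = 46 + 41403545662435161005238737 = 41403545662435161005238783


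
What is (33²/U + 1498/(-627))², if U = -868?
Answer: 3932554726489/296192823696 ≈ 13.277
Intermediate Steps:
(33²/U + 1498/(-627))² = (33²/(-868) + 1498/(-627))² = (1089*(-1/868) + 1498*(-1/627))² = (-1089/868 - 1498/627)² = (-1983067/544236)² = 3932554726489/296192823696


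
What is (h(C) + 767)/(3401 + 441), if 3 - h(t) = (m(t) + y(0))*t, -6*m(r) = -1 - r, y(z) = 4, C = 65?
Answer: -205/3842 ≈ -0.053358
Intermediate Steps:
m(r) = ⅙ + r/6 (m(r) = -(-1 - r)/6 = ⅙ + r/6)
h(t) = 3 - t*(25/6 + t/6) (h(t) = 3 - ((⅙ + t/6) + 4)*t = 3 - (25/6 + t/6)*t = 3 - t*(25/6 + t/6))
(h(C) + 767)/(3401 + 441) = ((3 - 25/6*65 - ⅙*65²) + 767)/(3401 + 441) = ((3 - 1625/6 - ⅙*4225) + 767)/3842 = ((3 - 1625/6 - 4225/6) + 767)*(1/3842) = (-972 + 767)*(1/3842) = -205*1/3842 = -205/3842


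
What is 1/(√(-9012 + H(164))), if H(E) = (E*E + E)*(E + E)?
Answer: √2216667/4433334 ≈ 0.00033583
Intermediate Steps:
H(E) = 2*E*(E + E²) (H(E) = (E² + E)*(2*E) = (E + E²)*(2*E) = 2*E*(E + E²))
1/(√(-9012 + H(164))) = 1/(√(-9012 + 2*164²*(1 + 164))) = 1/(√(-9012 + 2*26896*165)) = 1/(√(-9012 + 8875680)) = 1/(√8866668) = 1/(2*√2216667) = √2216667/4433334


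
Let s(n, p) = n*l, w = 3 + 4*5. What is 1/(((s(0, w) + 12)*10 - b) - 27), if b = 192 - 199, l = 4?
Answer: 1/100 ≈ 0.010000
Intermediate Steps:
b = -7
w = 23 (w = 3 + 20 = 23)
s(n, p) = 4*n (s(n, p) = n*4 = 4*n)
1/(((s(0, w) + 12)*10 - b) - 27) = 1/(((4*0 + 12)*10 - 1*(-7)) - 27) = 1/(((0 + 12)*10 + 7) - 27) = 1/((12*10 + 7) - 27) = 1/((120 + 7) - 27) = 1/(127 - 27) = 1/100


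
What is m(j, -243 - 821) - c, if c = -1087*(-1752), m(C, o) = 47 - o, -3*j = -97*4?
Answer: -1903313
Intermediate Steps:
j = 388/3 (j = -(-97)*4/3 = -1/3*(-388) = 388/3 ≈ 129.33)
c = 1904424
m(j, -243 - 821) - c = (47 - (-243 - 821)) - 1*1904424 = (47 - 1*(-1064)) - 1904424 = (47 + 1064) - 1904424 = 1111 - 1904424 = -1903313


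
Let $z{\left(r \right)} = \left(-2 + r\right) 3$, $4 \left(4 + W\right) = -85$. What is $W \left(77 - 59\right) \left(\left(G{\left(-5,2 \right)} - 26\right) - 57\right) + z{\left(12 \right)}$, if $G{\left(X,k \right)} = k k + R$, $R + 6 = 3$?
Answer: $37299$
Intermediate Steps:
$W = - \frac{101}{4}$ ($W = -4 + \frac{1}{4} \left(-85\right) = -4 - \frac{85}{4} = - \frac{101}{4} \approx -25.25$)
$R = -3$ ($R = -6 + 3 = -3$)
$G{\left(X,k \right)} = -3 + k^{2}$ ($G{\left(X,k \right)} = k k - 3 = k^{2} - 3 = -3 + k^{2}$)
$z{\left(r \right)} = -6 + 3 r$
$W \left(77 - 59\right) \left(\left(G{\left(-5,2 \right)} - 26\right) - 57\right) + z{\left(12 \right)} = - \frac{101 \left(77 - 59\right) \left(\left(\left(-3 + 2^{2}\right) - 26\right) - 57\right)}{4} + \left(-6 + 3 \cdot 12\right) = - \frac{101 \cdot 18 \left(\left(\left(-3 + 4\right) - 26\right) - 57\right)}{4} + \left(-6 + 36\right) = - \frac{101 \cdot 18 \left(\left(1 - 26\right) - 57\right)}{4} + 30 = - \frac{101 \cdot 18 \left(-25 - 57\right)}{4} + 30 = - \frac{101 \cdot 18 \left(-82\right)}{4} + 30 = \left(- \frac{101}{4}\right) \left(-1476\right) + 30 = 37269 + 30 = 37299$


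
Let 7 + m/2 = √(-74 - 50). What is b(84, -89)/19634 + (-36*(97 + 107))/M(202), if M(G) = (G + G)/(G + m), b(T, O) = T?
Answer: -3388510014/991517 - 7344*I*√31/101 ≈ -3417.5 - 404.85*I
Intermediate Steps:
m = -14 + 4*I*√31 (m = -14 + 2*√(-74 - 50) = -14 + 2*√(-124) = -14 + 2*(2*I*√31) = -14 + 4*I*√31 ≈ -14.0 + 22.271*I)
M(G) = 2*G/(-14 + G + 4*I*√31) (M(G) = (G + G)/(G + (-14 + 4*I*√31)) = (2*G)/(-14 + G + 4*I*√31) = 2*G/(-14 + G + 4*I*√31))
b(84, -89)/19634 + (-36*(97 + 107))/M(202) = 84/19634 + (-36*(97 + 107))/((2*202/(-14 + 202 + 4*I*√31))) = 84*(1/19634) + (-36*204)/((2*202/(188 + 4*I*√31))) = 42/9817 - (345168/101 + 7344*I*√31/101) = 42/9817 - 7344*(47/101 + I*√31/101) = 42/9817 + (-345168/101 - 7344*I*√31/101) = -3388510014/991517 - 7344*I*√31/101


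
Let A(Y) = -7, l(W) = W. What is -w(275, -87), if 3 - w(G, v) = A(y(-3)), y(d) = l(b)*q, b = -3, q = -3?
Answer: -10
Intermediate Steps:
y(d) = 9 (y(d) = -3*(-3) = 9)
w(G, v) = 10 (w(G, v) = 3 - 1*(-7) = 3 + 7 = 10)
-w(275, -87) = -1*10 = -10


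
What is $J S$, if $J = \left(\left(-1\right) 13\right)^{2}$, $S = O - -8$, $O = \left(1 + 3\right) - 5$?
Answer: $1183$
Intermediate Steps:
$O = -1$ ($O = 4 - 5 = -1$)
$S = 7$ ($S = -1 - -8 = -1 + 8 = 7$)
$J = 169$ ($J = \left(-13\right)^{2} = 169$)
$J S = 169 \cdot 7 = 1183$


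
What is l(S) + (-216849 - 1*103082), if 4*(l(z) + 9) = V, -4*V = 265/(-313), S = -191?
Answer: -1602259255/5008 ≈ -3.1994e+5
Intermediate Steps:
V = 265/1252 (V = -265/(4*(-313)) = -265*(-1)/(4*313) = -¼*(-265/313) = 265/1252 ≈ 0.21166)
l(z) = -44807/5008 (l(z) = -9 + (¼)*(265/1252) = -9 + 265/5008 = -44807/5008)
l(S) + (-216849 - 1*103082) = -44807/5008 + (-216849 - 1*103082) = -44807/5008 + (-216849 - 103082) = -44807/5008 - 319931 = -1602259255/5008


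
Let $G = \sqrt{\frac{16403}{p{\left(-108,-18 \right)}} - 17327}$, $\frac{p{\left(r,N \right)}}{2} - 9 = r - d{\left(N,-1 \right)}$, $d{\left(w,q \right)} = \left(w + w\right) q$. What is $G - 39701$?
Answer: $-39701 + \frac{i \sqrt{140840790}}{90} \approx -39701.0 + 131.86 i$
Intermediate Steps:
$d{\left(w,q \right)} = 2 q w$ ($d{\left(w,q \right)} = 2 w q = 2 q w$)
$p{\left(r,N \right)} = 18 + 2 r + 4 N$ ($p{\left(r,N \right)} = 18 + 2 \left(r - 2 \left(-1\right) N\right) = 18 + 2 \left(r - - 2 N\right) = 18 + 2 \left(r + 2 N\right) = 18 + \left(2 r + 4 N\right) = 18 + 2 r + 4 N$)
$G = \frac{i \sqrt{140840790}}{90}$ ($G = \sqrt{\frac{16403}{18 + 2 \left(-108\right) + 4 \left(-18\right)} - 17327} = \sqrt{\frac{16403}{18 - 216 - 72} - 17327} = \sqrt{\frac{16403}{-270} - 17327} = \sqrt{16403 \left(- \frac{1}{270}\right) - 17327} = \sqrt{- \frac{16403}{270} - 17327} = \sqrt{- \frac{4694693}{270}} = \frac{i \sqrt{140840790}}{90} \approx 131.86 i$)
$G - 39701 = \frac{i \sqrt{140840790}}{90} - 39701 = -39701 + \frac{i \sqrt{140840790}}{90}$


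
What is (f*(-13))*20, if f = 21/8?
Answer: -1365/2 ≈ -682.50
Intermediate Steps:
f = 21/8 (f = 21*(⅛) = 21/8 ≈ 2.6250)
(f*(-13))*20 = ((21/8)*(-13))*20 = -273/8*20 = -1365/2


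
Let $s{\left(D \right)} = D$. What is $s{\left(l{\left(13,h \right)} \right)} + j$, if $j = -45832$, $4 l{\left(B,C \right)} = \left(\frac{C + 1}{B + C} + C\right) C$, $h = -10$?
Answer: $- \frac{91599}{2} \approx -45800.0$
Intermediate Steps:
$l{\left(B,C \right)} = \frac{C \left(C + \frac{1 + C}{B + C}\right)}{4}$ ($l{\left(B,C \right)} = \frac{\left(\frac{C + 1}{B + C} + C\right) C}{4} = \frac{\left(\frac{1 + C}{B + C} + C\right) C}{4} = \frac{\left(C + \frac{1 + C}{B + C}\right) C}{4} = \frac{C \left(C + \frac{1 + C}{B + C}\right)}{4}$)
$s{\left(l{\left(13,h \right)} \right)} + j = \frac{1}{4} \left(-10\right) \frac{1}{13 - 10} \left(1 - 10 + \left(-10\right)^{2} + 13 \left(-10\right)\right) - 45832 = \frac{1}{4} \left(-10\right) \frac{1}{3} \left(1 - 10 + 100 - 130\right) - 45832 = \frac{1}{4} \left(-10\right) \frac{1}{3} \left(-39\right) - 45832 = \frac{65}{2} - 45832 = - \frac{91599}{2}$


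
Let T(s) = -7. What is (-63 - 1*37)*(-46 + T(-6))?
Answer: 5300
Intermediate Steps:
(-63 - 1*37)*(-46 + T(-6)) = (-63 - 1*37)*(-46 - 7) = (-63 - 37)*(-53) = -100*(-53) = 5300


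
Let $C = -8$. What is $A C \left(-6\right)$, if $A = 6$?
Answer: $288$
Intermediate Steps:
$A C \left(-6\right) = 6 \left(-8\right) \left(-6\right) = \left(-48\right) \left(-6\right) = 288$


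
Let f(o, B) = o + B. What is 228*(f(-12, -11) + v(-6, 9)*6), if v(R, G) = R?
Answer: -13452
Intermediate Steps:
f(o, B) = B + o
228*(f(-12, -11) + v(-6, 9)*6) = 228*((-11 - 12) - 6*6) = 228*(-23 - 36) = 228*(-59) = -13452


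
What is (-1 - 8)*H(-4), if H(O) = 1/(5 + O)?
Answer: -9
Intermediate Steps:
(-1 - 8)*H(-4) = (-1 - 8)/(5 - 4) = -9/1 = -9*1 = -9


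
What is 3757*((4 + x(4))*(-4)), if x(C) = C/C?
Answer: -75140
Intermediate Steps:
x(C) = 1
3757*((4 + x(4))*(-4)) = 3757*((4 + 1)*(-4)) = 3757*(5*(-4)) = 3757*(-20) = -75140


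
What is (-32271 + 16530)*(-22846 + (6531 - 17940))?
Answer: 539207955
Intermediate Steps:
(-32271 + 16530)*(-22846 + (6531 - 17940)) = -15741*(-22846 - 11409) = -15741*(-34255) = 539207955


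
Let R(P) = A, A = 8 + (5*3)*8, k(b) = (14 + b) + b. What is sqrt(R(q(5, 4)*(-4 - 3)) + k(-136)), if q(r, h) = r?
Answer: I*sqrt(130) ≈ 11.402*I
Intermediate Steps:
k(b) = 14 + 2*b
A = 128 (A = 8 + 15*8 = 8 + 120 = 128)
R(P) = 128
sqrt(R(q(5, 4)*(-4 - 3)) + k(-136)) = sqrt(128 + (14 + 2*(-136))) = sqrt(128 + (14 - 272)) = sqrt(128 - 258) = sqrt(-130) = I*sqrt(130)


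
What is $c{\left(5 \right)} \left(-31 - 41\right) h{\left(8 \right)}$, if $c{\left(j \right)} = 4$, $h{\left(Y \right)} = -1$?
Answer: $288$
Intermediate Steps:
$c{\left(5 \right)} \left(-31 - 41\right) h{\left(8 \right)} = 4 \left(-31 - 41\right) \left(-1\right) = 4 \left(-72\right) \left(-1\right) = \left(-288\right) \left(-1\right) = 288$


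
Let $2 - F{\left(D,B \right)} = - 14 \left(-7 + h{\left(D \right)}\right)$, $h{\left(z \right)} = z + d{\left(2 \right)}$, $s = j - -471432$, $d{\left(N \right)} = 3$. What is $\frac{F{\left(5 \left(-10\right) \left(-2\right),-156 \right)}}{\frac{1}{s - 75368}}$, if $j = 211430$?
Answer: $817686924$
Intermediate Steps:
$s = 682862$ ($s = 211430 - -471432 = 211430 + 471432 = 682862$)
$h{\left(z \right)} = 3 + z$ ($h{\left(z \right)} = z + 3 = 3 + z$)
$F{\left(D,B \right)} = -54 + 14 D$ ($F{\left(D,B \right)} = 2 - - 14 \left(-7 + \left(3 + D\right)\right) = 2 - - 14 \left(-4 + D\right) = 2 - \left(56 - 14 D\right) = 2 + \left(-56 + 14 D\right) = -54 + 14 D$)
$\frac{F{\left(5 \left(-10\right) \left(-2\right),-156 \right)}}{\frac{1}{s - 75368}} = \frac{-54 + 14 \cdot 5 \left(-10\right) \left(-2\right)}{\frac{1}{682862 - 75368}} = \frac{-54 + 14 \left(\left(-50\right) \left(-2\right)\right)}{\frac{1}{607494}} = \left(-54 + 14 \cdot 100\right) \frac{1}{\frac{1}{607494}} = \left(-54 + 1400\right) 607494 = 1346 \cdot 607494 = 817686924$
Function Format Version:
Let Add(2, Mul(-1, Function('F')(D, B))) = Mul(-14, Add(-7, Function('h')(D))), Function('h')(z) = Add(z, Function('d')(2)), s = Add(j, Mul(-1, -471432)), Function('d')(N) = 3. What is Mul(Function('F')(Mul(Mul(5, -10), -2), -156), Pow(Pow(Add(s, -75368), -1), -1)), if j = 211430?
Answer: 817686924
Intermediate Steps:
s = 682862 (s = Add(211430, Mul(-1, -471432)) = Add(211430, 471432) = 682862)
Function('h')(z) = Add(3, z) (Function('h')(z) = Add(z, 3) = Add(3, z))
Function('F')(D, B) = Add(-54, Mul(14, D)) (Function('F')(D, B) = Add(2, Mul(-1, Mul(-14, Add(-7, Add(3, D))))) = Add(2, Mul(-1, Mul(-14, Add(-4, D)))) = Add(2, Mul(-1, Add(56, Mul(-14, D)))) = Add(2, Add(-56, Mul(14, D))) = Add(-54, Mul(14, D)))
Mul(Function('F')(Mul(Mul(5, -10), -2), -156), Pow(Pow(Add(s, -75368), -1), -1)) = Mul(Add(-54, Mul(14, Mul(Mul(5, -10), -2))), Pow(Pow(Add(682862, -75368), -1), -1)) = Mul(Add(-54, Mul(14, Mul(-50, -2))), Pow(Pow(607494, -1), -1)) = Mul(Add(-54, Mul(14, 100)), Pow(Rational(1, 607494), -1)) = Mul(Add(-54, 1400), 607494) = Mul(1346, 607494) = 817686924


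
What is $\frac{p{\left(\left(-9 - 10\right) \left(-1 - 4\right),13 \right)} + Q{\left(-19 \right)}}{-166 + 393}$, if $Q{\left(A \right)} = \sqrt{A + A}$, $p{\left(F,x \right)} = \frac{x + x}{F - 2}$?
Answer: $\frac{26}{21111} + \frac{i \sqrt{38}}{227} \approx 0.0012316 + 0.027156 i$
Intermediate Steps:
$p{\left(F,x \right)} = \frac{2 x}{-2 + F}$
$Q{\left(A \right)} = \sqrt{2} \sqrt{A}$ ($Q{\left(A \right)} = \sqrt{2 A} = \sqrt{2} \sqrt{A}$)
$\frac{p{\left(\left(-9 - 10\right) \left(-1 - 4\right),13 \right)} + Q{\left(-19 \right)}}{-166 + 393} = \frac{2 \cdot 13 \frac{1}{-2 + \left(-9 - 10\right) \left(-1 - 4\right)} + \sqrt{2} \sqrt{-19}}{-166 + 393} = \frac{2 \cdot 13 \frac{1}{-2 - -95} + \sqrt{2} i \sqrt{19}}{227} = \left(2 \cdot 13 \frac{1}{-2 + 95} + i \sqrt{38}\right) \frac{1}{227} = \left(2 \cdot 13 \cdot \frac{1}{93} + i \sqrt{38}\right) \frac{1}{227} = \left(\frac{26}{93} + i \sqrt{38}\right) \frac{1}{227} = \frac{26}{21111} + \frac{i \sqrt{38}}{227}$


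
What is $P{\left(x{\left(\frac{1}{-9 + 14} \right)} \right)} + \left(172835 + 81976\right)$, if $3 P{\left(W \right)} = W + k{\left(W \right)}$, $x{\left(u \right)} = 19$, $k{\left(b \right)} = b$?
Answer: $\frac{764471}{3} \approx 2.5482 \cdot 10^{5}$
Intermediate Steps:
$P{\left(W \right)} = \frac{2 W}{3}$ ($P{\left(W \right)} = \frac{W + W}{3} = \frac{2 W}{3}$)
$P{\left(x{\left(\frac{1}{-9 + 14} \right)} \right)} + \left(172835 + 81976\right) = \frac{2}{3} \cdot 19 + \left(172835 + 81976\right) = \frac{38}{3} + 254811 = \frac{764471}{3}$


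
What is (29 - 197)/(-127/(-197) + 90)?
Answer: -4728/2551 ≈ -1.8534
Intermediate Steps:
(29 - 197)/(-127/(-197) + 90) = -168/(-127*(-1/197) + 90) = -168/(127/197 + 90) = -168/17857/197 = -168*197/17857 = -4728/2551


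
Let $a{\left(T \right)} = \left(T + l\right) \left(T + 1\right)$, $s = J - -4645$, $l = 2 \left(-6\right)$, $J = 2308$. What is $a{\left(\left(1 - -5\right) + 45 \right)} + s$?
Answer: $8981$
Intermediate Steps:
$l = -12$
$s = 6953$ ($s = 2308 - -4645 = 2308 + 4645 = 6953$)
$a{\left(T \right)} = \left(1 + T\right) \left(-12 + T\right)$ ($a{\left(T \right)} = \left(T - 12\right) \left(T + 1\right) = \left(-12 + T\right) \left(1 + T\right) = \left(1 + T\right) \left(-12 + T\right)$)
$a{\left(\left(1 - -5\right) + 45 \right)} + s = \left(-12 + \left(\left(1 - -5\right) + 45\right)^{2} - 11 \left(\left(1 - -5\right) + 45\right)\right) + 6953 = \left(-12 + \left(\left(1 + \left(-3 + 8\right)\right) + 45\right)^{2} - 11 \left(\left(1 + \left(-3 + 8\right)\right) + 45\right)\right) + 6953 = \left(-12 + \left(\left(1 + 5\right) + 45\right)^{2} - 11 \left(\left(1 + 5\right) + 45\right)\right) + 6953 = \left(-12 + \left(6 + 45\right)^{2} - 11 \left(6 + 45\right)\right) + 6953 = \left(-12 + 51^{2} - 561\right) + 6953 = \left(-12 + 2601 - 561\right) + 6953 = 2028 + 6953 = 8981$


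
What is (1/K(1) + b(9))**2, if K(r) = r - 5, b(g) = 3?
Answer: 121/16 ≈ 7.5625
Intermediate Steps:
K(r) = -5 + r
(1/K(1) + b(9))**2 = (1/(-5 + 1) + 3)**2 = (1/(-4) + 3)**2 = (-1/4 + 3)**2 = (11/4)**2 = 121/16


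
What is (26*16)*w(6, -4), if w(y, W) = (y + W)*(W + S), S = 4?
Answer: 0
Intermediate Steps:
w(y, W) = (4 + W)*(W + y) (w(y, W) = (y + W)*(W + 4) = (W + y)*(4 + W) = (4 + W)*(W + y))
(26*16)*w(6, -4) = (26*16)*((-4)² + 4*(-4) + 4*6 - 4*6) = 416*(16 - 16 + 24 - 24) = 416*0 = 0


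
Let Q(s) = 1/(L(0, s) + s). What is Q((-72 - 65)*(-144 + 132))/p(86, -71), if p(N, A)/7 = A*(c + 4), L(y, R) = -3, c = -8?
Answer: 1/3262308 ≈ 3.0653e-7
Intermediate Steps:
p(N, A) = -28*A (p(N, A) = 7*(A*(-8 + 4)) = 7*(A*(-4)) = 7*(-4*A) = -28*A)
Q(s) = 1/(-3 + s)
Q((-72 - 65)*(-144 + 132))/p(86, -71) = 1/((-3 + (-72 - 65)*(-144 + 132))*((-28*(-71)))) = 1/(-3 - 137*(-12)*1988) = (1/1988)/(-3 + 1644) = (1/1988)/1641 = (1/1641)*(1/1988) = 1/3262308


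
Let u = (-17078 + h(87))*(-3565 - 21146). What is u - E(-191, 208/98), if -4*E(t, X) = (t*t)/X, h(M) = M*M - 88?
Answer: 98656797841/416 ≈ 2.3716e+8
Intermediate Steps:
h(M) = -88 + M² (h(M) = M² - 88 = -88 + M²)
E(t, X) = -t²/(4*X) (E(t, X) = -t*t/(4*X) = -t²/(4*X))
u = 237151467 (u = (-17078 + (-88 + 87²))*(-3565 - 21146) = (-17078 + (-88 + 7569))*(-24711) = (-17078 + 7481)*(-24711) = -9597*(-24711) = 237151467)
u - E(-191, 208/98) = 237151467 - (-1)*(-191)²/(4*(208/98)) = 237151467 - (-1)*36481/(4*(208*(1/98))) = 237151467 - (-1)*36481/(4*104/49) = 237151467 - (-1)*49*36481/(4*104) = 237151467 - 1*(-1787569/416) = 237151467 + 1787569/416 = 98656797841/416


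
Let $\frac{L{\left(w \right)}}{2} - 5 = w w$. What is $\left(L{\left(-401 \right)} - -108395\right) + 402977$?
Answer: $832984$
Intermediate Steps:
$L{\left(w \right)} = 10 + 2 w^{2}$ ($L{\left(w \right)} = 10 + 2 w w = 10 + 2 w^{2}$)
$\left(L{\left(-401 \right)} - -108395\right) + 402977 = \left(\left(10 + 2 \left(-401\right)^{2}\right) - -108395\right) + 402977 = \left(\left(10 + 2 \cdot 160801\right) + 108395\right) + 402977 = \left(\left(10 + 321602\right) + 108395\right) + 402977 = \left(321612 + 108395\right) + 402977 = 430007 + 402977 = 832984$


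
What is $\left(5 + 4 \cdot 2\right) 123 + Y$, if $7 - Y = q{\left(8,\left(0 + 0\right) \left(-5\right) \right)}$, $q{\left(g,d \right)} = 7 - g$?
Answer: $1607$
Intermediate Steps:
$Y = 8$ ($Y = 7 - \left(7 - 8\right) = 7 - -1 = 7 + 1 = 8$)
$\left(5 + 4 \cdot 2\right) 123 + Y = \left(5 + 4 \cdot 2\right) 123 + 8 = \left(5 + 8\right) 123 + 8 = 13 \cdot 123 + 8 = 1599 + 8 = 1607$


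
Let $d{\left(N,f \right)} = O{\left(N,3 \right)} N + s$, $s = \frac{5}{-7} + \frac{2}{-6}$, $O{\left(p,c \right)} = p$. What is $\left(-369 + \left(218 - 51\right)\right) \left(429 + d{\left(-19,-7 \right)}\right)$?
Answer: $- \frac{3346736}{21} \approx -1.5937 \cdot 10^{5}$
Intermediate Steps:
$s = - \frac{22}{21}$ ($s = 5 \left(- \frac{1}{7}\right) + 2 \left(- \frac{1}{6}\right) = - \frac{5}{7} - \frac{1}{3} = - \frac{22}{21} \approx -1.0476$)
$d{\left(N,f \right)} = - \frac{22}{21} + N^{2}$ ($d{\left(N,f \right)} = N N - \frac{22}{21} = N^{2} - \frac{22}{21} = - \frac{22}{21} + N^{2}$)
$\left(-369 + \left(218 - 51\right)\right) \left(429 + d{\left(-19,-7 \right)}\right) = \left(-369 + \left(218 - 51\right)\right) \left(429 - \left(\frac{22}{21} - \left(-19\right)^{2}\right)\right) = \left(-369 + 167\right) \left(429 + \left(- \frac{22}{21} + 361\right)\right) = - 202 \left(429 + \frac{7559}{21}\right) = \left(-202\right) \frac{16568}{21} = - \frac{3346736}{21}$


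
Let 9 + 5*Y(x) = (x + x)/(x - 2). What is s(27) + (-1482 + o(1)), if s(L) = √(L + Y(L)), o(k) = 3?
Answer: -1479 + 6*√445/25 ≈ -1473.9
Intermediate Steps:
Y(x) = -9/5 + 2*x/(5*(-2 + x)) (Y(x) = -9/5 + ((x + x)/(x - 2))/5 = -9/5 + ((2*x)/(-2 + x))/5 = -9/5 + (2*x/(-2 + x))/5 = -9/5 + 2*x/(5*(-2 + x)))
s(L) = √(L + (18 - 7*L)/(5*(-2 + L)))
s(27) + (-1482 + o(1)) = √5*√((18 - 17*27 + 5*27²)/(-2 + 27))/5 + (-1482 + 3) = √5*√((18 - 459 + 5*729)/25)/5 - 1479 = √5*√((18 - 459 + 3645)/25)/5 - 1479 = √5*√((1/25)*3204)/5 - 1479 = √5*√(3204/25)/5 - 1479 = √5*(6*√89/5)/5 - 1479 = 6*√445/25 - 1479 = -1479 + 6*√445/25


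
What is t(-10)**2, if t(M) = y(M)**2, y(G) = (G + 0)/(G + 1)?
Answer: 10000/6561 ≈ 1.5242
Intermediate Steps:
y(G) = G/(1 + G)
t(M) = M**2/(1 + M)**2 (t(M) = (M/(1 + M))**2 = M**2/(1 + M)**2)
t(-10)**2 = ((-10)**2/(1 - 10)**2)**2 = (100/(-9)**2)**2 = (100*(1/81))**2 = (100/81)**2 = 10000/6561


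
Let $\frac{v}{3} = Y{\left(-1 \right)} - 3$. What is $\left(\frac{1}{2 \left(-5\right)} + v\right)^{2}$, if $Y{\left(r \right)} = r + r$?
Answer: $\frac{22801}{100} \approx 228.01$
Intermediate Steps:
$Y{\left(r \right)} = 2 r$
$v = -15$ ($v = 3 \left(2 \left(-1\right) - 3\right) = 3 \left(-2 - 3\right) = 3 \left(-5\right) = -15$)
$\left(\frac{1}{2 \left(-5\right)} + v\right)^{2} = \left(\frac{1}{2 \left(-5\right)} - 15\right)^{2} = \left(\frac{1}{-10} - 15\right)^{2} = \left(- \frac{1}{10} - 15\right)^{2} = \left(- \frac{151}{10}\right)^{2} = \frac{22801}{100}$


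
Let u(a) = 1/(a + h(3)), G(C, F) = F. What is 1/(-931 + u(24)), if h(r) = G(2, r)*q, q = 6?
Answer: -42/39101 ≈ -0.0010741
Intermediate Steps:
h(r) = 6*r (h(r) = r*6 = 6*r)
u(a) = 1/(18 + a) (u(a) = 1/(a + 6*3) = 1/(a + 18) = 1/(18 + a))
1/(-931 + u(24)) = 1/(-931 + 1/(18 + 24)) = 1/(-931 + 1/42) = 1/(-39101/42) = -42/39101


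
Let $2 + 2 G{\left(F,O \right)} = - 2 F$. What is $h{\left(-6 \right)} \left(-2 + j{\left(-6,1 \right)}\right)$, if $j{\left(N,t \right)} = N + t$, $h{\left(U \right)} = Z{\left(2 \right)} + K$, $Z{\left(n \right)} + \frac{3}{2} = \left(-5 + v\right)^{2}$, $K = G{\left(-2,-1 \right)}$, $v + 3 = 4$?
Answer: $- \frac{217}{2} \approx -108.5$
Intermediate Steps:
$v = 1$ ($v = -3 + 4 = 1$)
$G{\left(F,O \right)} = -1 - F$ ($G{\left(F,O \right)} = -1 + \frac{\left(-2\right) F}{2} = -1 - F$)
$K = 1$ ($K = -1 - -2 = -1 + 2 = 1$)
$Z{\left(n \right)} = \frac{29}{2}$ ($Z{\left(n \right)} = - \frac{3}{2} + \left(-5 + 1\right)^{2} = - \frac{3}{2} + \left(-4\right)^{2} = - \frac{3}{2} + 16 = \frac{29}{2}$)
$h{\left(U \right)} = \frac{31}{2}$ ($h{\left(U \right)} = \frac{29}{2} + 1 = \frac{31}{2}$)
$h{\left(-6 \right)} \left(-2 + j{\left(-6,1 \right)}\right) = \frac{31 \left(-2 + \left(-6 + 1\right)\right)}{2} = \frac{31 \left(-2 - 5\right)}{2} = \frac{31}{2} \left(-7\right) = - \frac{217}{2}$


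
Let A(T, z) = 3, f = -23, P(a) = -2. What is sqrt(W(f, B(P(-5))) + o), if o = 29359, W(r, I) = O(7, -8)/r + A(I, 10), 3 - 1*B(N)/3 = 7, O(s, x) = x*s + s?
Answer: 5*sqrt(621345)/23 ≈ 171.36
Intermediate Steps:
O(s, x) = s + s*x (O(s, x) = s*x + s = s + s*x)
B(N) = -12 (B(N) = 9 - 3*7 = 9 - 21 = -12)
W(r, I) = 3 - 49/r (W(r, I) = (7*(1 - 8))/r + 3 = (7*(-7))/r + 3 = -49/r + 3 = 3 - 49/r)
sqrt(W(f, B(P(-5))) + o) = sqrt((3 - 49/(-23)) + 29359) = sqrt((3 - 49*(-1/23)) + 29359) = sqrt((3 + 49/23) + 29359) = sqrt(118/23 + 29359) = sqrt(675375/23) = 5*sqrt(621345)/23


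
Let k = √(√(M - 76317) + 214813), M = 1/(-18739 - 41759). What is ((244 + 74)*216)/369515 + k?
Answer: 68688/369515 + √(87357477707028 + 20166*I*√31035647877974)/20166 ≈ 463.67 + 0.29802*I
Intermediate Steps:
M = -1/60498 (M = 1/(-60498) = -1/60498 ≈ -1.6529e-5)
k = √(214813 + I*√31035647877974/20166) (k = √(√(-1/60498 - 76317) + 214813) = √(√(-4617025867/60498) + 214813) = √(I*√31035647877974/20166 + 214813) = √(214813 + I*√31035647877974/20166) ≈ 463.48 + 0.298*I)
((244 + 74)*216)/369515 + k = ((244 + 74)*216)/369515 + √(87357477707028 + 20166*I*√31035647877974)/20166 = (318*216)*(1/369515) + √(87357477707028 + 20166*I*√31035647877974)/20166 = 68688*(1/369515) + √(87357477707028 + 20166*I*√31035647877974)/20166 = 68688/369515 + √(87357477707028 + 20166*I*√31035647877974)/20166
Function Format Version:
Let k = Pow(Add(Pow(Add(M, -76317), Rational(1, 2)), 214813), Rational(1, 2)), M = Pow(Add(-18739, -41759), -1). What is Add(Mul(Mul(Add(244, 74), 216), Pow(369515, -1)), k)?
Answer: Add(Rational(68688, 369515), Mul(Rational(1, 20166), Pow(Add(87357477707028, Mul(20166, I, Pow(31035647877974, Rational(1, 2)))), Rational(1, 2)))) ≈ Add(463.67, Mul(0.29802, I))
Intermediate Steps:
M = Rational(-1, 60498) (M = Pow(-60498, -1) = Rational(-1, 60498) ≈ -1.6529e-5)
k = Pow(Add(214813, Mul(Rational(1, 20166), I, Pow(31035647877974, Rational(1, 2)))), Rational(1, 2)) (k = Pow(Add(Pow(Add(Rational(-1, 60498), -76317), Rational(1, 2)), 214813), Rational(1, 2)) = Pow(Add(Pow(Rational(-4617025867, 60498), Rational(1, 2)), 214813), Rational(1, 2)) = Pow(Add(Mul(Rational(1, 20166), I, Pow(31035647877974, Rational(1, 2))), 214813), Rational(1, 2)) = Pow(Add(214813, Mul(Rational(1, 20166), I, Pow(31035647877974, Rational(1, 2)))), Rational(1, 2)) ≈ Add(463.48, Mul(0.298, I)))
Add(Mul(Mul(Add(244, 74), 216), Pow(369515, -1)), k) = Add(Mul(Mul(Add(244, 74), 216), Pow(369515, -1)), Mul(Rational(1, 20166), Pow(Add(87357477707028, Mul(20166, I, Pow(31035647877974, Rational(1, 2)))), Rational(1, 2)))) = Add(Mul(Mul(318, 216), Rational(1, 369515)), Mul(Rational(1, 20166), Pow(Add(87357477707028, Mul(20166, I, Pow(31035647877974, Rational(1, 2)))), Rational(1, 2)))) = Add(Mul(68688, Rational(1, 369515)), Mul(Rational(1, 20166), Pow(Add(87357477707028, Mul(20166, I, Pow(31035647877974, Rational(1, 2)))), Rational(1, 2)))) = Add(Rational(68688, 369515), Mul(Rational(1, 20166), Pow(Add(87357477707028, Mul(20166, I, Pow(31035647877974, Rational(1, 2)))), Rational(1, 2))))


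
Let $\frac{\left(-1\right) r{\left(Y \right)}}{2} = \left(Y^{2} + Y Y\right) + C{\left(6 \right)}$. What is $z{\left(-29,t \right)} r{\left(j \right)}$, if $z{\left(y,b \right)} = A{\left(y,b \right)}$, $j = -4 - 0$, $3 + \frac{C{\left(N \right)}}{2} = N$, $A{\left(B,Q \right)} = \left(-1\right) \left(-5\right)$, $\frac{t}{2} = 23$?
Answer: $-380$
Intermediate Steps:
$t = 46$ ($t = 2 \cdot 23 = 46$)
$A{\left(B,Q \right)} = 5$
$C{\left(N \right)} = -6 + 2 N$
$j = -4$ ($j = -4 + 0 = -4$)
$z{\left(y,b \right)} = 5$
$r{\left(Y \right)} = -12 - 4 Y^{2}$ ($r{\left(Y \right)} = - 2 \left(\left(Y^{2} + Y Y\right) + \left(-6 + 2 \cdot 6\right)\right) = - 2 \left(\left(Y^{2} + Y^{2}\right) + \left(-6 + 12\right)\right) = - 2 \left(2 Y^{2} + 6\right) = - 2 \left(6 + 2 Y^{2}\right) = -12 - 4 Y^{2}$)
$z{\left(-29,t \right)} r{\left(j \right)} = 5 \left(-12 - 4 \left(-4\right)^{2}\right) = 5 \left(-12 - 64\right) = 5 \left(-76\right) = -380$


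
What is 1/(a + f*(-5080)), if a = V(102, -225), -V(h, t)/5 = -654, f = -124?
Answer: 1/633190 ≈ 1.5793e-6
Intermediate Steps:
V(h, t) = 3270 (V(h, t) = -5*(-654) = 3270)
a = 3270
1/(a + f*(-5080)) = 1/(3270 - 124*(-5080)) = 1/(3270 + 629920) = 1/633190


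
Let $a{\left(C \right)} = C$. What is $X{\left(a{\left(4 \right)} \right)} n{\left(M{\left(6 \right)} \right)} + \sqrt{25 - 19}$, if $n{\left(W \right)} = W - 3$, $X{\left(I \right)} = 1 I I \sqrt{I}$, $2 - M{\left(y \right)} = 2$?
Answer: $-96 + \sqrt{6} \approx -93.551$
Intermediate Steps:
$M{\left(y \right)} = 0$ ($M{\left(y \right)} = 2 - 2 = 0$)
$X{\left(I \right)} = I^{\frac{5}{2}}$ ($X{\left(I \right)} = I I \sqrt{I} = I^{2} \sqrt{I} = I^{\frac{5}{2}}$)
$n{\left(W \right)} = -3 + W$
$X{\left(a{\left(4 \right)} \right)} n{\left(M{\left(6 \right)} \right)} + \sqrt{25 - 19} = 4^{\frac{5}{2}} \left(-3 + 0\right) + \sqrt{25 - 19} = 32 \left(-3\right) + \sqrt{6} = -96 + \sqrt{6}$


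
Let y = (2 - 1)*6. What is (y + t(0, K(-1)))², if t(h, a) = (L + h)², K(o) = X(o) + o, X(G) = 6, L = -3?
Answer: 225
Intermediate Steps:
K(o) = 6 + o
t(h, a) = (-3 + h)²
y = 6 (y = 1*6 = 6)
(y + t(0, K(-1)))² = (6 + (-3 + 0)²)² = (6 + (-3)²)² = (6 + 9)² = 15² = 225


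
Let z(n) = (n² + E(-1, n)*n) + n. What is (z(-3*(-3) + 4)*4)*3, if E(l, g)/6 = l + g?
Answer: 13416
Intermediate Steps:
E(l, g) = 6*g + 6*l (E(l, g) = 6*(l + g) = 6*(g + l) = 6*g + 6*l)
z(n) = n + n² + n*(-6 + 6*n) (z(n) = (n² + (6*n + 6*(-1))*n) + n = (n² + (6*n - 6)*n) + n = (n² + (-6 + 6*n)*n) + n = (n² + n*(-6 + 6*n)) + n = n + n² + n*(-6 + 6*n))
(z(-3*(-3) + 4)*4)*3 = (((-3*(-3) + 4)*(-5 + 7*(-3*(-3) + 4)))*4)*3 = (((9 + 4)*(-5 + 7*(9 + 4)))*4)*3 = ((13*(-5 + 7*13))*4)*3 = ((13*(-5 + 91))*4)*3 = ((13*86)*4)*3 = (1118*4)*3 = 4472*3 = 13416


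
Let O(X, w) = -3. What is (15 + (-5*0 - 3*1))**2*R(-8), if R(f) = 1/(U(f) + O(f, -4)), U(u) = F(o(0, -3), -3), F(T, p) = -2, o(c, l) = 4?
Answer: -144/5 ≈ -28.800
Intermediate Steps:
U(u) = -2
R(f) = -1/5 (R(f) = 1/(-2 - 3) = 1/(-5) = -1/5)
(15 + (-5*0 - 3*1))**2*R(-8) = (15 + (-5*0 - 3*1))**2*(-1/5) = (15 + (0 - 3))**2*(-1/5) = (15 - 3)**2*(-1/5) = 12**2*(-1/5) = 144*(-1/5) = -144/5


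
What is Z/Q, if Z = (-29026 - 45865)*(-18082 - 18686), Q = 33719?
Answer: 2753592288/33719 ≈ 81663.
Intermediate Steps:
Z = 2753592288 (Z = -74891*(-36768) = 2753592288)
Z/Q = 2753592288/33719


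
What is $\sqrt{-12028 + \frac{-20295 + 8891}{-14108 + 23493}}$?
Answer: $\frac{2 i \sqrt{264877979210}}{9385} \approx 109.68 i$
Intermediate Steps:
$\sqrt{-12028 + \frac{-20295 + 8891}{-14108 + 23493}} = \sqrt{-12028 - \frac{11404}{9385}} = \sqrt{- \frac{112894184}{9385}} = \frac{2 i \sqrt{264877979210}}{9385}$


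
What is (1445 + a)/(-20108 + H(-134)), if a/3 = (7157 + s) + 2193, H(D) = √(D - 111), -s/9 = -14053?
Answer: -8222684008/404331909 - 2862482*I*√5/404331909 ≈ -20.336 - 0.01583*I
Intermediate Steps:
s = 126477 (s = -9*(-14053) = 126477)
H(D) = √(-111 + D)
a = 407481 (a = 3*((7157 + 126477) + 2193) = 3*(133634 + 2193) = 3*135827 = 407481)
(1445 + a)/(-20108 + H(-134)) = (1445 + 407481)/(-20108 + √(-111 - 134)) = 408926/(-20108 + √(-245)) = 408926/(-20108 + 7*I*√5)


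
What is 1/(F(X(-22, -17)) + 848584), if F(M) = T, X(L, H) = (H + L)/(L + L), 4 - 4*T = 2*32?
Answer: 1/848569 ≈ 1.1785e-6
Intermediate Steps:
T = -15 (T = 1 - 32/2 = 1 - 1/4*64 = 1 - 16 = -15)
X(L, H) = (H + L)/(2*L) (X(L, H) = (H + L)/((2*L)) = (H + L)*(1/(2*L)) = (H + L)/(2*L))
F(M) = -15
1/(F(X(-22, -17)) + 848584) = 1/(-15 + 848584) = 1/848569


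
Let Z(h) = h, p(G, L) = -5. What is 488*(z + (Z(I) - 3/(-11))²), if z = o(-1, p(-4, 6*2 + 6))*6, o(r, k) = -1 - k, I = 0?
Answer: 1421544/121 ≈ 11748.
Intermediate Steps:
z = 24 (z = (-1 - 1*(-5))*6 = (-1 + 5)*6 = 4*6 = 24)
488*(z + (Z(I) - 3/(-11))²) = 488*(24 + (0 - 3/(-11))²) = 488*(24 + (0 - 3*(-1/11))²) = 488*(24 + (0 + 3/11)²) = 488*(24 + (3/11)²) = 488*(24 + 9/121) = 488*(2913/121) = 1421544/121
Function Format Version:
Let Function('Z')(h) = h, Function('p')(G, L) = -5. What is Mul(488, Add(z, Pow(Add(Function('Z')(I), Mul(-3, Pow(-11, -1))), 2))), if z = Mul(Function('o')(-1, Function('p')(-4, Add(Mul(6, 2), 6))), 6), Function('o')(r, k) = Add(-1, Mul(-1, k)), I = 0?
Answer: Rational(1421544, 121) ≈ 11748.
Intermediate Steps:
z = 24 (z = Mul(Add(-1, Mul(-1, -5)), 6) = Mul(Add(-1, 5), 6) = Mul(4, 6) = 24)
Mul(488, Add(z, Pow(Add(Function('Z')(I), Mul(-3, Pow(-11, -1))), 2))) = Mul(488, Add(24, Pow(Add(0, Mul(-3, Pow(-11, -1))), 2))) = Mul(488, Add(24, Pow(Add(0, Mul(-3, Rational(-1, 11))), 2))) = Mul(488, Add(24, Pow(Add(0, Rational(3, 11)), 2))) = Mul(488, Add(24, Pow(Rational(3, 11), 2))) = Mul(488, Add(24, Rational(9, 121))) = Mul(488, Rational(2913, 121)) = Rational(1421544, 121)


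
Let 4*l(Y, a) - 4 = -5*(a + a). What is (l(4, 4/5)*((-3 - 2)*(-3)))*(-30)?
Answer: 450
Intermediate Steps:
l(Y, a) = 1 - 5*a/2 (l(Y, a) = 1 + (-5*(a + a))/4 = 1 + (-10*a)/4 = 1 - 5*a/2)
(l(4, 4/5)*((-3 - 2)*(-3)))*(-30) = ((1 - 10/5)*((-3 - 2)*(-3)))*(-30) = ((1 - 10/5)*(-5*(-3)))*(-30) = ((1 - 5/2*⅘)*15)*(-30) = ((1 - 2)*15)*(-30) = -1*15*(-30) = -15*(-30) = 450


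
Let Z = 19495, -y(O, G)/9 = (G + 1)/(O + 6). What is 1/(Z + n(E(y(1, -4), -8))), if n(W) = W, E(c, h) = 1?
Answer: 1/19496 ≈ 5.1293e-5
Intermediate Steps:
y(O, G) = -9*(1 + G)/(6 + O) (y(O, G) = -9*(G + 1)/(O + 6) = -9*(1 + G)/(6 + O))
1/(Z + n(E(y(1, -4), -8))) = 1/(19495 + 1) = 1/19496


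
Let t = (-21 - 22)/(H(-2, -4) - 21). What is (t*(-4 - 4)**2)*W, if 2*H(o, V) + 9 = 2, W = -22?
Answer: -121088/49 ≈ -2471.2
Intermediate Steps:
H(o, V) = -7/2 (H(o, V) = -9/2 + (1/2)*2 = -9/2 + 1 = -7/2)
t = 86/49 (t = (-21 - 22)/(-7/2 - 21) = -43/(-49/2) = -43*(-2/49) = 86/49 ≈ 1.7551)
(t*(-4 - 4)**2)*W = (86*(-4 - 4)**2/49)*(-22) = ((86/49)*(-8)**2)*(-22) = ((86/49)*64)*(-22) = (5504/49)*(-22) = -121088/49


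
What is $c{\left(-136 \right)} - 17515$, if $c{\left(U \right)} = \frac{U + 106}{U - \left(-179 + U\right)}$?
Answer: $- \frac{3135215}{179} \approx -17515.0$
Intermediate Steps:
$c{\left(U \right)} = \frac{106}{179} + \frac{U}{179}$ ($c{\left(U \right)} = \frac{106 + U}{179} = \left(106 + U\right) \frac{1}{179} = \frac{106}{179} + \frac{U}{179}$)
$c{\left(-136 \right)} - 17515 = \left(\frac{106}{179} + \frac{1}{179} \left(-136\right)\right) - 17515 = \left(\frac{106}{179} - \frac{136}{179}\right) - 17515 = - \frac{30}{179} - 17515 = - \frac{3135215}{179}$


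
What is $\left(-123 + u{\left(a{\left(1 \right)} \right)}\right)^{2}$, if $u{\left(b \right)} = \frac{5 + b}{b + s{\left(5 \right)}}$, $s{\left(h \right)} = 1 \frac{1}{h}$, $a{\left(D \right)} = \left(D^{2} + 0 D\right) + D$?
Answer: $\frac{1737124}{121} \approx 14356.0$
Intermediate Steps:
$a{\left(D \right)} = D + D^{2}$ ($a{\left(D \right)} = \left(D^{2} + 0\right) + D = D^{2} + D = D + D^{2}$)
$s{\left(h \right)} = \frac{1}{h}$
$u{\left(b \right)} = \frac{5 + b}{\frac{1}{5} + b}$ ($u{\left(b \right)} = \frac{5 + b}{b + \frac{1}{5}} = \frac{5 + b}{\frac{1}{5} + b}$)
$\left(-123 + u{\left(a{\left(1 \right)} \right)}\right)^{2} = \left(-123 + \frac{5 \left(5 + 1 \left(1 + 1\right)\right)}{1 + 5 \cdot 1 \left(1 + 1\right)}\right)^{2} = \left(-123 + \frac{5 \left(5 + 1 \cdot 2\right)}{1 + 5 \cdot 1 \cdot 2}\right)^{2} = \left(-123 + \frac{5 \left(5 + 2\right)}{1 + 5 \cdot 2}\right)^{2} = \left(-123 + 5 \frac{1}{1 + 10} \cdot 7\right)^{2} = \left(-123 + 5 \cdot \frac{1}{11} \cdot 7\right)^{2} = \left(-123 + \frac{35}{11}\right)^{2} = \left(- \frac{1318}{11}\right)^{2} = \frac{1737124}{121}$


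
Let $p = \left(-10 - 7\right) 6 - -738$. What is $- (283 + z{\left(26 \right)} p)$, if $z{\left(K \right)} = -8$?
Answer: $4805$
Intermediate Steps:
$p = 636$ ($p = \left(-17\right) 6 + 738 = -102 + 738 = 636$)
$- (283 + z{\left(26 \right)} p) = - (283 - 5088) = \left(-1\right) \left(-4805\right) = 4805$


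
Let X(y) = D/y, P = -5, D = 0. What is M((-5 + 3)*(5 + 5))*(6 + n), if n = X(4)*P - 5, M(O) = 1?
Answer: 1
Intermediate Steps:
X(y) = 0 (X(y) = 0/y = 0)
n = -5 (n = 0*(-5) - 5 = 0 - 5 = -5)
M((-5 + 3)*(5 + 5))*(6 + n) = 1*(6 - 5) = 1*1 = 1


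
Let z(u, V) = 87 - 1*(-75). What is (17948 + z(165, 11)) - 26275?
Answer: -8165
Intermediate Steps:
z(u, V) = 162 (z(u, V) = 87 + 75 = 162)
(17948 + z(165, 11)) - 26275 = (17948 + 162) - 26275 = 18110 - 26275 = -8165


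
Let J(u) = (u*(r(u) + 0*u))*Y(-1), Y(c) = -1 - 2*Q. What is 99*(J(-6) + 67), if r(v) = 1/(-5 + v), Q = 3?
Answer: 6255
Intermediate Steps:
Y(c) = -7 (Y(c) = -1 - 2*3 = -1 - 6 = -7)
J(u) = -7*u/(-5 + u) (J(u) = (u*(1/(-5 + u) + 0*u))*(-7) = (u*(1/(-5 + u) + 0))*(-7) = (u/(-5 + u))*(-7) = -7*u/(-5 + u))
99*(J(-6) + 67) = 99*(-7*(-6)/(-5 - 6) + 67) = 99*(-7*(-6)/(-11) + 67) = 99*(-7*(-6)*(-1/11) + 67) = 99*(-42/11 + 67) = 99*(695/11) = 6255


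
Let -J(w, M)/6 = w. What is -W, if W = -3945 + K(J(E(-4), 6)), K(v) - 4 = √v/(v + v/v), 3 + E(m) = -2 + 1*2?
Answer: 3941 - 3*√2/19 ≈ 3940.8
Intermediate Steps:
E(m) = -3 (E(m) = -3 + (-2 + 1*2) = -3 + (-2 + 2) = -3 + 0 = -3)
J(w, M) = -6*w
K(v) = 4 + √v/(1 + v) (K(v) = 4 + √v/(v + v/v) = 4 + √v/(v + 1) = 4 + √v/(1 + v))
W = -3941 + 3*√2/19 (W = -3945 + (4 + √(-6*(-3)) + 4*(-6*(-3)))/(1 - 6*(-3)) = -3945 + (4 + √18 + 4*18)/(1 + 18) = -3945 + (4 + 3*√2 + 72)/19 = -3945 + (76 + 3*√2)/19 = -3945 + (4 + 3*√2/19) = -3941 + 3*√2/19 ≈ -3940.8)
-W = -(-3941 + 3*√2/19) = 3941 - 3*√2/19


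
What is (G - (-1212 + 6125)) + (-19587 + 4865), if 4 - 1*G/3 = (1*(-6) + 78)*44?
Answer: -29127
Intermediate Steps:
G = -9492 (G = 12 - 3*(1*(-6) + 78)*44 = 12 - 3*(-6 + 78)*44 = 12 - 216*44 = 12 - 3*3168 = 12 - 9504 = -9492)
(G - (-1212 + 6125)) + (-19587 + 4865) = (-9492 - (-1212 + 6125)) + (-19587 + 4865) = (-9492 - 1*4913) - 14722 = (-9492 - 4913) - 14722 = -14405 - 14722 = -29127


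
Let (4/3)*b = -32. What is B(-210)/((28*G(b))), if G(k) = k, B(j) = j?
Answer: 5/16 ≈ 0.31250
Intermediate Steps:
b = -24 (b = (3/4)*(-32) = -24)
B(-210)/((28*G(b))) = -210/(28*(-24)) = -210/(-672) = -210*(-1/672) = 5/16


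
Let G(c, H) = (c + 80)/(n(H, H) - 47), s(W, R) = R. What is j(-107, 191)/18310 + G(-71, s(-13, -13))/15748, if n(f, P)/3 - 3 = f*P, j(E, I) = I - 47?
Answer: 531860859/67617108860 ≈ 0.0078658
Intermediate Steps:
j(E, I) = -47 + I
n(f, P) = 9 + 3*P*f (n(f, P) = 9 + 3*(f*P) = 9 + 3*(P*f) = 9 + 3*P*f)
G(c, H) = (80 + c)/(-38 + 3*H**2) (G(c, H) = (c + 80)/((9 + 3*H*H) - 47) = (80 + c)/((9 + 3*H**2) - 47) = (80 + c)/(-38 + 3*H**2))
j(-107, 191)/18310 + G(-71, s(-13, -13))/15748 = (-47 + 191)/18310 + ((80 - 71)/(-38 + 3*(-13)**2))/15748 = 144*(1/18310) + (9/(-38 + 3*169))*(1/15748) = 72/9155 + (9/(-38 + 507))*(1/15748) = 72/9155 + (9/469)*(1/15748) = 72/9155 + 9/7385812 = 531860859/67617108860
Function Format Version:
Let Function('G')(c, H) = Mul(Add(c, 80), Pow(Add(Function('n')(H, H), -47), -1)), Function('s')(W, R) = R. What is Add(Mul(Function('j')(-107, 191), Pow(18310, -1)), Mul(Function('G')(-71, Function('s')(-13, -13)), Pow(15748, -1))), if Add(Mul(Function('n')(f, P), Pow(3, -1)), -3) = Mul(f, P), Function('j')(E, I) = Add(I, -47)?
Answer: Rational(531860859, 67617108860) ≈ 0.0078658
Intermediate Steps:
Function('j')(E, I) = Add(-47, I)
Function('n')(f, P) = Add(9, Mul(3, P, f)) (Function('n')(f, P) = Add(9, Mul(3, Mul(f, P))) = Add(9, Mul(3, Mul(P, f))) = Add(9, Mul(3, P, f)))
Function('G')(c, H) = Mul(Pow(Add(-38, Mul(3, Pow(H, 2))), -1), Add(80, c)) (Function('G')(c, H) = Mul(Add(c, 80), Pow(Add(Add(9, Mul(3, H, H)), -47), -1)) = Mul(Add(80, c), Pow(Add(Add(9, Mul(3, Pow(H, 2))), -47), -1)) = Mul(Add(80, c), Pow(Add(-38, Mul(3, Pow(H, 2))), -1)) = Mul(Pow(Add(-38, Mul(3, Pow(H, 2))), -1), Add(80, c)))
Add(Mul(Function('j')(-107, 191), Pow(18310, -1)), Mul(Function('G')(-71, Function('s')(-13, -13)), Pow(15748, -1))) = Add(Mul(Add(-47, 191), Pow(18310, -1)), Mul(Mul(Pow(Add(-38, Mul(3, Pow(-13, 2))), -1), Add(80, -71)), Pow(15748, -1))) = Add(Mul(144, Rational(1, 18310)), Mul(Mul(Pow(Add(-38, Mul(3, 169)), -1), 9), Rational(1, 15748))) = Add(Rational(72, 9155), Mul(Mul(Pow(Add(-38, 507), -1), 9), Rational(1, 15748))) = Add(Rational(72, 9155), Mul(Mul(Pow(469, -1), 9), Rational(1, 15748))) = Add(Rational(72, 9155), Mul(Mul(Rational(1, 469), 9), Rational(1, 15748))) = Add(Rational(72, 9155), Mul(Rational(9, 469), Rational(1, 15748))) = Add(Rational(72, 9155), Rational(9, 7385812)) = Rational(531860859, 67617108860)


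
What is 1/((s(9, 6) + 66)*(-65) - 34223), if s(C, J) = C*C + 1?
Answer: -1/43843 ≈ -2.2809e-5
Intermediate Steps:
s(C, J) = 1 + C**2 (s(C, J) = C**2 + 1 = 1 + C**2)
1/((s(9, 6) + 66)*(-65) - 34223) = 1/(((1 + 9**2) + 66)*(-65) - 34223) = 1/(((1 + 81) + 66)*(-65) - 34223) = 1/((82 + 66)*(-65) - 34223) = 1/(148*(-65) - 34223) = 1/(-9620 - 34223) = 1/(-43843) = -1/43843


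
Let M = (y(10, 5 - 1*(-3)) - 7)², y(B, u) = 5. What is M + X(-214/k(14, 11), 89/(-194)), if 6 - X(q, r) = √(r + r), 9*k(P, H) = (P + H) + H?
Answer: 10 - I*√8633/97 ≈ 10.0 - 0.95788*I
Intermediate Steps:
k(P, H) = P/9 + 2*H/9 (k(P, H) = ((P + H) + H)/9 = ((H + P) + H)/9 = (P + 2*H)/9 = P/9 + 2*H/9)
X(q, r) = 6 - √2*√r (X(q, r) = 6 - √(r + r) = 6 - √(2*r) = 6 - √2*√r)
M = 4 (M = (5 - 7)² = (-2)² = 4)
M + X(-214/k(14, 11), 89/(-194)) = 4 + (6 - √2*√(89/(-194))) = 4 + (6 - √2*√(89*(-1/194))) = 4 + (6 - √2*√(-89/194)) = 4 + (6 - √2*I*√17266/194) = 4 + (6 - I*√8633/97) = 10 - I*√8633/97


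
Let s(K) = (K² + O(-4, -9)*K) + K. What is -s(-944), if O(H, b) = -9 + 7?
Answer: -892080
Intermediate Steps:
O(H, b) = -2
s(K) = K² - K (s(K) = (K² - 2*K) + K = K² - K)
-s(-944) = -(-944)*(-1 - 944) = -(-944)*(-945) = -1*892080 = -892080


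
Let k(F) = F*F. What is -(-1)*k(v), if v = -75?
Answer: 5625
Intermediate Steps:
k(F) = F²
-(-1)*k(v) = -(-1)*(-75)² = -(-1)*5625 = -1*(-5625) = 5625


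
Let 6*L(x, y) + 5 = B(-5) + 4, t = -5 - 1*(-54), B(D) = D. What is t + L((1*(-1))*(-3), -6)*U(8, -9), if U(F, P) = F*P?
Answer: 121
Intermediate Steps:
t = 49 (t = -5 + 54 = 49)
L(x, y) = -1 (L(x, y) = -⅚ + (-5 + 4)/6 = -⅚ + (⅙)*(-1) = -⅚ - ⅙ = -1)
t + L((1*(-1))*(-3), -6)*U(8, -9) = 49 - 8*(-9) = 49 - 1*(-72) = 49 + 72 = 121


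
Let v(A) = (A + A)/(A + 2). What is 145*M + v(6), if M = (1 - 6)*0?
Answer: 3/2 ≈ 1.5000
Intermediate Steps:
M = 0 (M = -5*0 = 0)
v(A) = 2*A/(2 + A) (v(A) = (2*A)/(2 + A) = 2*A/(2 + A))
145*M + v(6) = 145*0 + 2*6/(2 + 6) = 0 + 2*6/8 = 0 + 2*6*(⅛) = 0 + 3/2 = 3/2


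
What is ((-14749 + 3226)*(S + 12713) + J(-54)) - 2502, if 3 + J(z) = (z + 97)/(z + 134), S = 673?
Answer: -12339950597/80 ≈ -1.5425e+8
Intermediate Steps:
J(z) = -3 + (97 + z)/(134 + z) (J(z) = -3 + (z + 97)/(z + 134) = -3 + (97 + z)/(134 + z))
((-14749 + 3226)*(S + 12713) + J(-54)) - 2502 = ((-14749 + 3226)*(673 + 12713) + (-305 - 2*(-54))/(134 - 54)) - 2502 = (-11523*13386 + (-305 + 108)/80) - 2502 = (-154246878 + (1/80)*(-197)) - 2502 = (-154246878 - 197/80) - 2502 = -12339750437/80 - 2502 = -12339950597/80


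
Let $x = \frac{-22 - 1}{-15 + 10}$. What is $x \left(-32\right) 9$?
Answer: $- \frac{6624}{5} \approx -1324.8$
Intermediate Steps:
$x = \frac{23}{5}$ ($x = - \frac{23}{-5} = \left(-23\right) \left(- \frac{1}{5}\right) = \frac{23}{5} \approx 4.6$)
$x \left(-32\right) 9 = \frac{23}{5} \left(-32\right) 9 = \left(- \frac{736}{5}\right) 9 = - \frac{6624}{5}$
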